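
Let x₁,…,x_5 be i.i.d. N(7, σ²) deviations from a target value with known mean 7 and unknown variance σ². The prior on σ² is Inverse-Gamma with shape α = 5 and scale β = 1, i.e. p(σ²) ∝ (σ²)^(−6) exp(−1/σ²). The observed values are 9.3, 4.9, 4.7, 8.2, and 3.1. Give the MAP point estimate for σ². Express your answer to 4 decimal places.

Sum of squared deviations about the known mean: SS = (9.3−7)² + (4.9−7)² + (4.7−7)² + (8.2−7)² + (3.1−7)² = 31.64.
The Normal likelihood contributes (σ²)^(−n/2) exp(−SS/(2σ²)), so the posterior is Inverse-Gamma(α + n/2, β + SS/2) = Inverse-Gamma(7.5, 16.82).
The mode of Inverse-Gamma(a, b) is b/(a+1) = 16.82/8.5 ≈ 1.9788.

σ̂²_MAP = 1.9788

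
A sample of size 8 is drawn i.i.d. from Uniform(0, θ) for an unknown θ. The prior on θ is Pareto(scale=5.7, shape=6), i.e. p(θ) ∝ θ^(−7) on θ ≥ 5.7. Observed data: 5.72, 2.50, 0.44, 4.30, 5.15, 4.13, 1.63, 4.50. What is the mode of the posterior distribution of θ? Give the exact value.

θ̂_MAP = 5.72

The Uniform(0, θ) likelihood is θ^(−n) for θ ≥ max(xᵢ), zero otherwise. Here max(xᵢ) = 5.72.
Posterior ∝ θ^(−7) · θ^(−8) = θ^(−15) on θ ≥ max(5.7, 5.72) = 5.72.
This density is strictly decreasing in θ, so the posterior mode lies at the lower boundary of the support.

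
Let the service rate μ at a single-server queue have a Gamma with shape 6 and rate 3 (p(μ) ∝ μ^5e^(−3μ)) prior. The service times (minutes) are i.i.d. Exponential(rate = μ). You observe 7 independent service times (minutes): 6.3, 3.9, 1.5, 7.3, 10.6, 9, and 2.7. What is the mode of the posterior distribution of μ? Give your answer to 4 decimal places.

The Exponential(rate=μ) likelihood is ∝ μ^n e^(−μΣtᵢ). Here n = 7 and Σtᵢ = 6.3 + 3.9 + 1.5 + 7.3 + 10.6 + 9 + 2.7 = 41.3.
Posterior ∝ μ^5e^(−3μ) · μ^7e^(−41.3μ) = μ^12e^(−44.3μ), i.e. Gamma(13, 44.3).
Mode = (a−1)/b = 12/44.3 ≈ 0.2709.

μ̂_MAP = 0.2709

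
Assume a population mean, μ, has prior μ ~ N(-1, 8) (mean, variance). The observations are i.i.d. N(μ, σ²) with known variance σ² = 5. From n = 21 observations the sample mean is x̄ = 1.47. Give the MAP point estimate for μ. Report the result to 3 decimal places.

μ̂_MAP = 1.399

n = 21, x̄ = 1.47.
For a Normal prior and Normal likelihood with known variance, the posterior is Normal; its mode equals its mean, the precision-weighted average.
Prior precision 1/σ₀² = 1/8 = 0.125; data precision n/σ² = 21/5 = 4.2.
μ̂ = (0.125·(-1) + 4.2·1.47) / (0.125 + 4.2) = 6.049/4.325 = 6049/4325 ≈ 1.399.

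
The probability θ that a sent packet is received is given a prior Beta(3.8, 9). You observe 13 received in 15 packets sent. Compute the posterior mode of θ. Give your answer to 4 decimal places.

Prior: Beta(3.8, 9).
Data: 13 successes in 15 trials. The binomial likelihood contributes θ^13(1−θ)^2, so the posterior is Beta(3.8+13, 9+2) = Beta(16.8, 11).
For Beta(a, b) with a, b > 1 the mode is (a−1)/(a+b−2) = 15.8/25.8 ≈ 0.6124.

θ̂_MAP = 0.6124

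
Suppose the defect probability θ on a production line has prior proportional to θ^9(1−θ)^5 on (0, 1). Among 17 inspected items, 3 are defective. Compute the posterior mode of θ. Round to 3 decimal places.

The prior density ∝ θ^9(1−θ)^5 is the kernel of Beta(10, 6).
Data: 3 successes in 17 trials. The binomial likelihood contributes θ^3(1−θ)^14, so the posterior is Beta(10+3, 6+14) = Beta(13, 20).
For Beta(a, b) with a, b > 1 the mode is (a−1)/(a+b−2) = 12/31 ≈ 0.387.

θ̂_MAP = 0.387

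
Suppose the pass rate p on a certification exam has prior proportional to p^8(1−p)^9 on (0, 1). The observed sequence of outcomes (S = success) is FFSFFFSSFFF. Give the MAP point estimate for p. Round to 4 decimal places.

p̂_MAP = 0.3929

The prior density ∝ p^8(1−p)^9 is the kernel of Beta(9, 10).
Data: 3 successes in 11 trials (from the sequence). The binomial likelihood contributes p^3(1−p)^8, so the posterior is Beta(9+3, 10+8) = Beta(12, 18).
For Beta(a, b) with a, b > 1 the mode is (a−1)/(a+b−2) = 11/28 ≈ 0.3929.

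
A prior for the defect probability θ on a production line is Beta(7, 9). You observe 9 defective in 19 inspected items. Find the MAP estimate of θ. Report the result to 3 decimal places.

Prior: Beta(7, 9).
Data: 9 successes in 19 trials. The binomial likelihood contributes θ^9(1−θ)^10, so the posterior is Beta(7+9, 9+10) = Beta(16, 19).
For Beta(a, b) with a, b > 1 the mode is (a−1)/(a+b−2) = 15/33 ≈ 0.455.

θ̂_MAP = 0.455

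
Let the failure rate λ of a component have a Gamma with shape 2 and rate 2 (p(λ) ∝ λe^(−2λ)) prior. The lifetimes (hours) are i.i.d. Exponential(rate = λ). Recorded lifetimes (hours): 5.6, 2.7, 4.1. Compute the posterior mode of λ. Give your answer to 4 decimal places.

The Exponential(rate=λ) likelihood is ∝ λ^n e^(−λΣtᵢ). Here n = 3 and Σtᵢ = 5.6 + 2.7 + 4.1 = 12.4.
Posterior ∝ λe^(−2λ) · λ^3e^(−12.4λ) = λ^4e^(−14.4λ), i.e. Gamma(5, 14.4).
Mode = (a−1)/b = 4/14.4 ≈ 0.2778.

λ̂_MAP = 0.2778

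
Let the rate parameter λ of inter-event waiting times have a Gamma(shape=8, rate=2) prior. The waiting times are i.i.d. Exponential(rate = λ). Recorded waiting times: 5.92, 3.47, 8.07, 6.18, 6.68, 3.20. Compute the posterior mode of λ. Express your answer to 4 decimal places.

λ̂_MAP = 0.3660

The Exponential(rate=λ) likelihood is ∝ λ^n e^(−λΣtᵢ). Here n = 6 and Σtᵢ = 5.92 + 3.47 + 8.07 + 6.18 + 6.68 + 3.20 = 33.52.
Posterior ∝ λ^7e^(−2λ) · λ^6e^(−33.52λ) = λ^13e^(−35.52λ), i.e. Gamma(14, 35.52).
Mode = (a−1)/b = 13/35.52 ≈ 0.3660.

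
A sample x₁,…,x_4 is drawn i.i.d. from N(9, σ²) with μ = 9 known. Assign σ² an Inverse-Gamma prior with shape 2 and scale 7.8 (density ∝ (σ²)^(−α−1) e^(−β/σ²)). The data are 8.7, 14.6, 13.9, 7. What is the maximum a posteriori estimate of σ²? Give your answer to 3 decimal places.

σ̂²_MAP = 7.506

Sum of squared deviations about the known mean: SS = (8.7−9)² + (14.6−9)² + (13.9−9)² + (7−9)² = 59.46.
The Normal likelihood contributes (σ²)^(−n/2) exp(−SS/(2σ²)), so the posterior is Inverse-Gamma(α + n/2, β + SS/2) = Inverse-Gamma(4, 37.53).
The mode of Inverse-Gamma(a, b) is b/(a+1) = 37.53/5 ≈ 7.506.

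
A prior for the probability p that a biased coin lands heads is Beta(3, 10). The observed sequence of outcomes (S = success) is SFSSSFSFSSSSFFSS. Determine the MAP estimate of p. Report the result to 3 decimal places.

p̂_MAP = 0.481

Prior: Beta(3, 10).
Data: 11 successes in 16 trials (from the sequence). The binomial likelihood contributes p^11(1−p)^5, so the posterior is Beta(3+11, 10+5) = Beta(14, 15).
For Beta(a, b) with a, b > 1 the mode is (a−1)/(a+b−2) = 13/27 ≈ 0.481.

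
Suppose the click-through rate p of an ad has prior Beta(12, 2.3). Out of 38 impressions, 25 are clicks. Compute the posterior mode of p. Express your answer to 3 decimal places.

p̂_MAP = 0.716

Prior: Beta(12, 2.3).
Data: 25 successes in 38 trials. The binomial likelihood contributes p^25(1−p)^13, so the posterior is Beta(12+25, 2.3+13) = Beta(37, 15.3).
For Beta(a, b) with a, b > 1 the mode is (a−1)/(a+b−2) = 36/50.3 ≈ 0.716.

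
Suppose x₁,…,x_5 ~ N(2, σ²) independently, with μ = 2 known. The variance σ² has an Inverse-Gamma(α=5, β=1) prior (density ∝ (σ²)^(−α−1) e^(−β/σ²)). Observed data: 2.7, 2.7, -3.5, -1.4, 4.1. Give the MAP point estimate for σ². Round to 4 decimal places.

σ̂²_MAP = 2.8941

Sum of squared deviations about the known mean: SS = (2.7−2)² + (2.7−2)² + (-3.5−2)² + (-1.4−2)² + (4.1−2)² = 47.2.
The Normal likelihood contributes (σ²)^(−n/2) exp(−SS/(2σ²)), so the posterior is Inverse-Gamma(α + n/2, β + SS/2) = Inverse-Gamma(7.5, 24.6).
The mode of Inverse-Gamma(a, b) is b/(a+1) = 24.6/8.5 ≈ 2.8941.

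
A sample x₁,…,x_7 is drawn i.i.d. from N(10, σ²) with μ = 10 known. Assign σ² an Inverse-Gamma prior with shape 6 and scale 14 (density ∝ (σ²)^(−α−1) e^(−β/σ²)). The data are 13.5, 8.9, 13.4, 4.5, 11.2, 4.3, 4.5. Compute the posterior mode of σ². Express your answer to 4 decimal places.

Sum of squared deviations about the known mean: SS = (13.5−10)² + (8.9−10)² + (13.4−10)² + (4.5−10)² + (11.2−10)² + (4.3−10)² + (4.5−10)² = 119.45.
The Normal likelihood contributes (σ²)^(−n/2) exp(−SS/(2σ²)), so the posterior is Inverse-Gamma(α + n/2, β + SS/2) = Inverse-Gamma(9.5, 73.725).
The mode of Inverse-Gamma(a, b) is b/(a+1) = 73.725/10.5 ≈ 7.0214.

σ̂²_MAP = 7.0214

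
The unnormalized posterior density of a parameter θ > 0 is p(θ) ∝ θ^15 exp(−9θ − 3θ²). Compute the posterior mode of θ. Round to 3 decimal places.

θ̂_MAP = 1.000

ℓ'(θ) = 15/θ − 9 − 6θ. Setting this to zero and multiplying by θ: 6θ² + 9θ − 15 = 0.
θ = (−9 + √(9² + 4·6·15)) / (2·6) = (−9 + √441) / 12 = (−9 + 21)/12 = 1.
ℓ''(θ) = −15/θ² − 6 < 0, confirming a maximum.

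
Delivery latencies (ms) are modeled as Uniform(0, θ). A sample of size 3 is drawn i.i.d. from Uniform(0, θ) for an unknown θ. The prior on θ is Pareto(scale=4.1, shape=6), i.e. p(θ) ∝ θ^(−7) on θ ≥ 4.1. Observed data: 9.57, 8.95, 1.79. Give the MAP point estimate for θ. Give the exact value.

θ̂_MAP = 9.57

The Uniform(0, θ) likelihood is θ^(−n) for θ ≥ max(xᵢ), zero otherwise. Here max(xᵢ) = 9.57.
Posterior ∝ θ^(−7) · θ^(−3) = θ^(−10) on θ ≥ max(4.1, 9.57) = 9.57.
This density is strictly decreasing in θ, so the posterior mode lies at the lower boundary of the support.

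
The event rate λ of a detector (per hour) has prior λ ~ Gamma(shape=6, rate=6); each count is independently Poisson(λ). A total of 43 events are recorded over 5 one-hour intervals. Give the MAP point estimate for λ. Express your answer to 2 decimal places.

Σxᵢ = 43, n = 5.
Posterior ∝ λ^5e^(−6λ) · λ^43e^(−5λ) = λ^48e^(−11λ), i.e. Gamma(shape=49, rate=11).
The mode of a Gamma(a, b) with a ≥ 1 (shape–rate) is (a−1)/b = 48/11 ≈ 4.36.

λ̂_MAP = 4.36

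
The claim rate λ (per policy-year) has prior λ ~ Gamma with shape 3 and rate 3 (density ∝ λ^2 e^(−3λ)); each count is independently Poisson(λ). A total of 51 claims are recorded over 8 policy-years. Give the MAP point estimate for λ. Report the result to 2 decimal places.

Σxᵢ = 51, n = 8.
Posterior ∝ λ^2e^(−3λ) · λ^51e^(−8λ) = λ^53e^(−11λ), i.e. Gamma(shape=54, rate=11).
The mode of a Gamma(a, b) with a ≥ 1 (shape–rate) is (a−1)/b = 53/11 ≈ 4.82.

λ̂_MAP = 4.82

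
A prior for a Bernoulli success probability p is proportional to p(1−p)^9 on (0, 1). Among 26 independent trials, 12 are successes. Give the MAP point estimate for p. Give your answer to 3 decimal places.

p̂_MAP = 0.361

The prior density ∝ p(1−p)^9 is the kernel of Beta(2, 10).
Data: 12 successes in 26 trials. The binomial likelihood contributes p^12(1−p)^14, so the posterior is Beta(2+12, 10+14) = Beta(14, 24).
For Beta(a, b) with a, b > 1 the mode is (a−1)/(a+b−2) = 13/36 ≈ 0.361.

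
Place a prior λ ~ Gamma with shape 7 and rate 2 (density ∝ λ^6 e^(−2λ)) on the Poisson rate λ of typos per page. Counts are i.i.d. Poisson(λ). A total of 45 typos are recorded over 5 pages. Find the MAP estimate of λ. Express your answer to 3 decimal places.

Σxᵢ = 45, n = 5.
Posterior ∝ λ^6e^(−2λ) · λ^45e^(−5λ) = λ^51e^(−7λ), i.e. Gamma(shape=52, rate=7).
The mode of a Gamma(a, b) with a ≥ 1 (shape–rate) is (a−1)/b = 51/7 ≈ 7.286.

λ̂_MAP = 7.286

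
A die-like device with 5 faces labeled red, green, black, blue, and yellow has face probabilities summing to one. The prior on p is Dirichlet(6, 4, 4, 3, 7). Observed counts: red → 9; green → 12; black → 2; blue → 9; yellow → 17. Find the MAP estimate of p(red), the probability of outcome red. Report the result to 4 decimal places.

MAP estimate of p(red) = 0.2059

The posterior is Dirichlet(αᵢ + nᵢ) = Dirichlet(15, 16, 6, 12, 24).
For a Dirichlet(a₁,…,a_K) with all aᵢ > 1, the mode has j-th component (aⱼ − 1)/(Σaᵢ − K).
Here Σaᵢ = 73 and K = 5, so p(red) = (15 − 1)/(73 − 5) = 14/68 ≈ 0.2059.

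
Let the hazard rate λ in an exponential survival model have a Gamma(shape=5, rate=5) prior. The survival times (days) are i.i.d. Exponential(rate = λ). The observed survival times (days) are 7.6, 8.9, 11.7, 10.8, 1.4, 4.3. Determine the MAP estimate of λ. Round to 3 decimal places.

The Exponential(rate=λ) likelihood is ∝ λ^n e^(−λΣtᵢ). Here n = 6 and Σtᵢ = 7.6 + 8.9 + 11.7 + 10.8 + 1.4 + 4.3 = 44.7.
Posterior ∝ λ^4e^(−5λ) · λ^6e^(−44.7λ) = λ^10e^(−49.7λ), i.e. Gamma(11, 49.7).
Mode = (a−1)/b = 10/49.7 ≈ 0.201.

λ̂_MAP = 0.201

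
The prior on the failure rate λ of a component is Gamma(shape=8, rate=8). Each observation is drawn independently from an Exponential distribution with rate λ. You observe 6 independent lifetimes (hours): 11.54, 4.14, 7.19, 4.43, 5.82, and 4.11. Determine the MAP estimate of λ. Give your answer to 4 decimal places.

λ̂_MAP = 0.2874

The Exponential(rate=λ) likelihood is ∝ λ^n e^(−λΣtᵢ). Here n = 6 and Σtᵢ = 11.54 + 4.14 + 7.19 + 4.43 + 5.82 + 4.11 = 37.23.
Posterior ∝ λ^7e^(−8λ) · λ^6e^(−37.23λ) = λ^13e^(−45.23λ), i.e. Gamma(14, 45.23).
Mode = (a−1)/b = 13/45.23 ≈ 0.2874.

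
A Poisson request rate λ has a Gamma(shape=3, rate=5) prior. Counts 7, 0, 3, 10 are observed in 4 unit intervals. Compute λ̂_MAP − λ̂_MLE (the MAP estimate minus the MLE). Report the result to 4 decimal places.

Σxᵢ = 20. Posterior is Gamma(23, 9); MAP = (23−1)/9 = 22/9 ≈ 2.44444.
MLE = x̄ = 20/4 ≈ 5.00000.
Difference = 22/9 − 20/4 = -23/9 ≈ -2.5556.

MAP − MLE = -2.5556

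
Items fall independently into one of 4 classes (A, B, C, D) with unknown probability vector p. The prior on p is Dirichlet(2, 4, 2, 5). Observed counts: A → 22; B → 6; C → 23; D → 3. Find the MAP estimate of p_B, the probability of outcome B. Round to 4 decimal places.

MAP estimate of p_B = 0.1429

The posterior is Dirichlet(αᵢ + nᵢ) = Dirichlet(24, 10, 25, 8).
For a Dirichlet(a₁,…,a_K) with all aᵢ > 1, the mode has j-th component (aⱼ − 1)/(Σaᵢ − K).
Here Σaᵢ = 67 and K = 4, so p_B = (10 − 1)/(67 − 4) = 9/63 ≈ 0.1429.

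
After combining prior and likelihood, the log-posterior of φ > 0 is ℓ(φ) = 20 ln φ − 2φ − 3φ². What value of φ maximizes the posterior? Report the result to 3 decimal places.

φ̂_MAP = 1.667

ℓ'(φ) = 20/φ − 2 − 6φ. Setting this to zero and multiplying by φ: 6φ² + 2φ − 20 = 0.
φ = (−2 + √(2² + 4·6·20)) / (2·6) = (−2 + √484) / 12 = (−2 + 22)/12 = 5/3.
ℓ''(φ) = −20/φ² − 6 < 0, confirming a maximum.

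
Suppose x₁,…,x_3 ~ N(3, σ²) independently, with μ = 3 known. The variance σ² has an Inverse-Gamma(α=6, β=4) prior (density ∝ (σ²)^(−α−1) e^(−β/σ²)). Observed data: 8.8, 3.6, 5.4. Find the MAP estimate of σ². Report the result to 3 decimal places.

σ̂²_MAP = 2.809

Sum of squared deviations about the known mean: SS = (8.8−3)² + (3.6−3)² + (5.4−3)² = 39.76.
The Normal likelihood contributes (σ²)^(−n/2) exp(−SS/(2σ²)), so the posterior is Inverse-Gamma(α + n/2, β + SS/2) = Inverse-Gamma(7.5, 23.88).
The mode of Inverse-Gamma(a, b) is b/(a+1) = 23.88/8.5 ≈ 2.809.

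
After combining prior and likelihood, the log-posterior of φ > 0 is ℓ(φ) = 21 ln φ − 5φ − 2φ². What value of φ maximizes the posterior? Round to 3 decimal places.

ℓ'(φ) = 21/φ − 5 − 4φ. Setting this to zero and multiplying by φ: 4φ² + 5φ − 21 = 0.
φ = (−5 + √(5² + 4·4·21)) / (2·4) = (−5 + √361) / 8 = (−5 + 19)/8 = 7/4.
ℓ''(φ) = −21/φ² − 4 < 0, confirming a maximum.

φ̂_MAP = 1.750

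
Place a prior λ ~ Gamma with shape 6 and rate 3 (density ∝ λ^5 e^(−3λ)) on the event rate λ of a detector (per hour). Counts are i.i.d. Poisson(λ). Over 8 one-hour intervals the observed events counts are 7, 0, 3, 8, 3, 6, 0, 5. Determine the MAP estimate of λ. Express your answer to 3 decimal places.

Σxᵢ = 7+0+3+8+3+6+0+5 = 32, with n = 8.
Posterior ∝ λ^5e^(−3λ) · λ^32e^(−8λ) = λ^37e^(−11λ), i.e. Gamma(shape=38, rate=11).
The mode of a Gamma(a, b) with a ≥ 1 (shape–rate) is (a−1)/b = 37/11 ≈ 3.364.

λ̂_MAP = 3.364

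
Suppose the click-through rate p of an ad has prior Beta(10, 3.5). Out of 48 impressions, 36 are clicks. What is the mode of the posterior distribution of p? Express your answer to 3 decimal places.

p̂_MAP = 0.756

Prior: Beta(10, 3.5).
Data: 36 successes in 48 trials. The binomial likelihood contributes p^36(1−p)^12, so the posterior is Beta(10+36, 3.5+12) = Beta(46, 15.5).
For Beta(a, b) with a, b > 1 the mode is (a−1)/(a+b−2) = 45/59.5 ≈ 0.756.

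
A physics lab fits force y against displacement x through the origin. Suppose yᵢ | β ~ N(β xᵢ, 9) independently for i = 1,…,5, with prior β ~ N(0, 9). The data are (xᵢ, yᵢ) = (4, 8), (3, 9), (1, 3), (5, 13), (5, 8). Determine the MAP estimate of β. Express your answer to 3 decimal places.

log p(β | y) = −Σ(yᵢ − βxᵢ)²/(2·9) − β²/(2·9) + const.
Setting the derivative to zero: Σxᵢ(yᵢ − βxᵢ)/9 − β/9 = 0, so β = Σxᵢyᵢ / (Σxᵢ² + σ²/τ²).
Σxᵢyᵢ = 4·8 + 3·9 + 1·3 + 5·13 + 5·8 = 167; Σxᵢ² = 76; σ²/τ² = 1.
β̂_MAP = 167 / (76 + 1) = 167/77 ≈ 2.169.

β̂_MAP = 2.169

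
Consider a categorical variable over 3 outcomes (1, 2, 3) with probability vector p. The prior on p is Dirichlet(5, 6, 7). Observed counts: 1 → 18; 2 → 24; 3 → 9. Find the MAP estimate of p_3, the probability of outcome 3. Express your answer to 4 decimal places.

The posterior is Dirichlet(αᵢ + nᵢ) = Dirichlet(23, 30, 16).
For a Dirichlet(a₁,…,a_K) with all aᵢ > 1, the mode has j-th component (aⱼ − 1)/(Σaᵢ − K).
Here Σaᵢ = 69 and K = 3, so p_3 = (16 − 1)/(69 − 3) = 15/66 ≈ 0.2273.

MAP estimate: 0.2273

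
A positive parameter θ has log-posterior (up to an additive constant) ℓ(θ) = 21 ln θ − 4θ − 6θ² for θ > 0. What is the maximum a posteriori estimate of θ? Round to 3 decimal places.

ℓ'(θ) = 21/θ − 4 − 12θ. Setting this to zero and multiplying by θ: 12θ² + 4θ − 21 = 0.
θ = (−4 + √(4² + 4·12·21)) / (2·12) = (−4 + √1024) / 24 = (−4 + 32)/24 = 7/6.
ℓ''(θ) = −21/θ² − 12 < 0, confirming a maximum.

θ̂_MAP = 1.167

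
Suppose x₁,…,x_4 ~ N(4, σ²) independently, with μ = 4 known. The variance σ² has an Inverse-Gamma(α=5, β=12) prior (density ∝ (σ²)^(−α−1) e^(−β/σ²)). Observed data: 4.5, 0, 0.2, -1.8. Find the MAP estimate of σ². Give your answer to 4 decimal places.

Sum of squared deviations about the known mean: SS = (4.5−4)² + (0−4)² + (0.2−4)² + (-1.8−4)² = 64.33.
The Normal likelihood contributes (σ²)^(−n/2) exp(−SS/(2σ²)), so the posterior is Inverse-Gamma(α + n/2, β + SS/2) = Inverse-Gamma(7, 44.165).
The mode of Inverse-Gamma(a, b) is b/(a+1) = 44.165/8 ≈ 5.5206.

σ̂²_MAP = 5.5206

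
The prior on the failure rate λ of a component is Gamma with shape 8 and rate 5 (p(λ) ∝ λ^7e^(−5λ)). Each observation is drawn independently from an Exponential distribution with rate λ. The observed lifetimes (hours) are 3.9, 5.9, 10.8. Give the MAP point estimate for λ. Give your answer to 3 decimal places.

λ̂_MAP = 0.391

The Exponential(rate=λ) likelihood is ∝ λ^n e^(−λΣtᵢ). Here n = 3 and Σtᵢ = 3.9 + 5.9 + 10.8 = 20.6.
Posterior ∝ λ^7e^(−5λ) · λ^3e^(−20.6λ) = λ^10e^(−25.6λ), i.e. Gamma(11, 25.6).
Mode = (a−1)/b = 10/25.6 ≈ 0.391.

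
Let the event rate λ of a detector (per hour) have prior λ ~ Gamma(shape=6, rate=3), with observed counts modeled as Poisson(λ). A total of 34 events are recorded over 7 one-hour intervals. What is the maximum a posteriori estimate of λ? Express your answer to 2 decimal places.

λ̂_MAP = 3.90

Σxᵢ = 34, n = 7.
Posterior ∝ λ^5e^(−3λ) · λ^34e^(−7λ) = λ^39e^(−10λ), i.e. Gamma(shape=40, rate=10).
The mode of a Gamma(a, b) with a ≥ 1 (shape–rate) is (a−1)/b = 39/10 ≈ 3.90.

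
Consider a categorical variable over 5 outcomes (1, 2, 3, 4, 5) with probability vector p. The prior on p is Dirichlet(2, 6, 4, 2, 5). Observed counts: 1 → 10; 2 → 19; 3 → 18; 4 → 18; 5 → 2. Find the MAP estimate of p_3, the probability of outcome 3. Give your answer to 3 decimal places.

The posterior is Dirichlet(αᵢ + nᵢ) = Dirichlet(12, 25, 22, 20, 7).
For a Dirichlet(a₁,…,a_K) with all aᵢ > 1, the mode has j-th component (aⱼ − 1)/(Σaᵢ − K).
Here Σaᵢ = 86 and K = 5, so p_3 = (22 − 1)/(86 − 5) = 21/81 ≈ 0.259.

MAP estimate: 0.259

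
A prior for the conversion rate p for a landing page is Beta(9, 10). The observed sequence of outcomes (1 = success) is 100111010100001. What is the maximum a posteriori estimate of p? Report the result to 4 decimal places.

Prior: Beta(9, 10).
Data: 7 successes in 15 trials (from the sequence). The binomial likelihood contributes p^7(1−p)^8, so the posterior is Beta(9+7, 10+8) = Beta(16, 18).
For Beta(a, b) with a, b > 1 the mode is (a−1)/(a+b−2) = 15/32 ≈ 0.4688.

p̂_MAP = 0.4688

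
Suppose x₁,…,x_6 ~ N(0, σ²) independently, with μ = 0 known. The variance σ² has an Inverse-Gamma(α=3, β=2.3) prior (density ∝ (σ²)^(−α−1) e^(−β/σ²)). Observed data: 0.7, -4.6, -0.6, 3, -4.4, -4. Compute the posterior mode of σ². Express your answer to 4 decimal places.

Sum of squared deviations about the known mean: SS = (0.7−0)² + (-4.6−0)² + (-0.6−0)² + (3−0)² + (-4.4−0)² + (-4−0)² = 66.37.
The Normal likelihood contributes (σ²)^(−n/2) exp(−SS/(2σ²)), so the posterior is Inverse-Gamma(α + n/2, β + SS/2) = Inverse-Gamma(6, 35.485).
The mode of Inverse-Gamma(a, b) is b/(a+1) = 35.485/7 ≈ 5.0693.

σ̂²_MAP = 5.0693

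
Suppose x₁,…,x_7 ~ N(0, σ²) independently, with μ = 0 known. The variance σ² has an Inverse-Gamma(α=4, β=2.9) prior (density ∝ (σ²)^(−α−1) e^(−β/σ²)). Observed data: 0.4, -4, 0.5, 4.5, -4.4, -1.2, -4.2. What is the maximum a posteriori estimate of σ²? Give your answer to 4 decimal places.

Sum of squared deviations about the known mean: SS = (0.4−0)² + (-4−0)² + (0.5−0)² + (4.5−0)² + (-4.4−0)² + (-1.2−0)² + (-4.2−0)² = 75.1.
The Normal likelihood contributes (σ²)^(−n/2) exp(−SS/(2σ²)), so the posterior is Inverse-Gamma(α + n/2, β + SS/2) = Inverse-Gamma(7.5, 40.45).
The mode of Inverse-Gamma(a, b) is b/(a+1) = 40.45/8.5 ≈ 4.7588.

σ̂²_MAP = 4.7588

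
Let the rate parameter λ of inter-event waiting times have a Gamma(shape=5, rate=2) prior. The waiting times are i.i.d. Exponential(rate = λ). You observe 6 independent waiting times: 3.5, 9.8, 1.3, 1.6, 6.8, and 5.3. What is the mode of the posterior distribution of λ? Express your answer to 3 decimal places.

The Exponential(rate=λ) likelihood is ∝ λ^n e^(−λΣtᵢ). Here n = 6 and Σtᵢ = 3.5 + 9.8 + 1.3 + 1.6 + 6.8 + 5.3 = 28.3.
Posterior ∝ λ^4e^(−2λ) · λ^6e^(−28.3λ) = λ^10e^(−30.3λ), i.e. Gamma(11, 30.3).
Mode = (a−1)/b = 10/30.3 ≈ 0.330.

λ̂_MAP = 0.330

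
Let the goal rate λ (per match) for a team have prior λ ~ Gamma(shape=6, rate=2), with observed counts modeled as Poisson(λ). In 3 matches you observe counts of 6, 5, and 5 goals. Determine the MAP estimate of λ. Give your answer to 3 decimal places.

Σxᵢ = 6+5+5 = 16, with n = 3.
Posterior ∝ λ^5e^(−2λ) · λ^16e^(−3λ) = λ^21e^(−5λ), i.e. Gamma(shape=22, rate=5).
The mode of a Gamma(a, b) with a ≥ 1 (shape–rate) is (a−1)/b = 21/5 ≈ 4.200.

λ̂_MAP = 4.200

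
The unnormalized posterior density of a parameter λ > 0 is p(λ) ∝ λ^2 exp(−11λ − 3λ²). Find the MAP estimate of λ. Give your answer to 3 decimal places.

ℓ'(λ) = 2/λ − 11 − 6λ. Setting this to zero and multiplying by λ: 6λ² + 11λ − 2 = 0.
λ = (−11 + √(11² + 4·6·2)) / (2·6) = (−11 + √169) / 12 = (−11 + 13)/12 = 1/6.
ℓ''(λ) = −2/λ² − 6 < 0, confirming a maximum.

λ̂_MAP = 0.167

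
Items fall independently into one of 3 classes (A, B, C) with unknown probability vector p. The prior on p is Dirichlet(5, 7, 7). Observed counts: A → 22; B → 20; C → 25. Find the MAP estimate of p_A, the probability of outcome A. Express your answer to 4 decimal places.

The posterior is Dirichlet(αᵢ + nᵢ) = Dirichlet(27, 27, 32).
For a Dirichlet(a₁,…,a_K) with all aᵢ > 1, the mode has j-th component (aⱼ − 1)/(Σaᵢ − K).
Here Σaᵢ = 86 and K = 3, so p_A = (27 − 1)/(86 − 3) = 26/83 ≈ 0.3133.

MAP estimate of p_A = 0.3133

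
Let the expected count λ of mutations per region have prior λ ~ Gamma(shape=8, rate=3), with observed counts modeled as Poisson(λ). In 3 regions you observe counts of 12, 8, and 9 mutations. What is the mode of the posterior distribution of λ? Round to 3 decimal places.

Σxᵢ = 12+8+9 = 29, with n = 3.
Posterior ∝ λ^7e^(−3λ) · λ^29e^(−3λ) = λ^36e^(−6λ), i.e. Gamma(shape=37, rate=6).
The mode of a Gamma(a, b) with a ≥ 1 (shape–rate) is (a−1)/b = 36/6 ≈ 6.000.

λ̂_MAP = 6.000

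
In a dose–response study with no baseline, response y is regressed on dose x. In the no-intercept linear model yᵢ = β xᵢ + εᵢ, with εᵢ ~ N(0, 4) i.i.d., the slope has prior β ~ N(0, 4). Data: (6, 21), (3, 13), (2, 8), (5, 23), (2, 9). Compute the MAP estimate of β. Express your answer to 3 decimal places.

log p(β | y) = −Σ(yᵢ − βxᵢ)²/(2·4) − β²/(2·4) + const.
Setting the derivative to zero: Σxᵢ(yᵢ − βxᵢ)/4 − β/4 = 0, so β = Σxᵢyᵢ / (Σxᵢ² + σ²/τ²).
Σxᵢyᵢ = 6·21 + 3·13 + 2·8 + 5·23 + 2·9 = 314; Σxᵢ² = 78; σ²/τ² = 1.
β̂_MAP = 314 / (78 + 1) = 314/79 ≈ 3.975.

β̂_MAP = 3.975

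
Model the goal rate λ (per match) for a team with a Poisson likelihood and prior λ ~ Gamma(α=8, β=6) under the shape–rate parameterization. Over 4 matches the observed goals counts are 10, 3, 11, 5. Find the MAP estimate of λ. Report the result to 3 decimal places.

Σxᵢ = 10+3+11+5 = 29, with n = 4.
Posterior ∝ λ^7e^(−6λ) · λ^29e^(−4λ) = λ^36e^(−10λ), i.e. Gamma(shape=37, rate=10).
The mode of a Gamma(a, b) with a ≥ 1 (shape–rate) is (a−1)/b = 36/10 ≈ 3.600.

λ̂_MAP = 3.600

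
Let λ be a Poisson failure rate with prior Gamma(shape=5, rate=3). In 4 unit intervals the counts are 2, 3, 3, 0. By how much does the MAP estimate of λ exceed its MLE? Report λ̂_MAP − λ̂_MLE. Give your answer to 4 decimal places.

MAP − MLE = -0.2857

Σxᵢ = 8. Posterior is Gamma(13, 7); MAP = (13−1)/7 = 12/7 ≈ 1.71429.
MLE = x̄ = 8/4 ≈ 2.00000.
Difference = 12/7 − 8/4 = -2/7 ≈ -0.2857.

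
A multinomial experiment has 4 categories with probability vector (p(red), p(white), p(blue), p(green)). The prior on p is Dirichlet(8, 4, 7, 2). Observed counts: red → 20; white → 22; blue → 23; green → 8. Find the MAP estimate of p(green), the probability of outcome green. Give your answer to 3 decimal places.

The posterior is Dirichlet(αᵢ + nᵢ) = Dirichlet(28, 26, 30, 10).
For a Dirichlet(a₁,…,a_K) with all aᵢ > 1, the mode has j-th component (aⱼ − 1)/(Σaᵢ − K).
Here Σaᵢ = 94 and K = 4, so p(green) = (10 − 1)/(94 − 4) = 9/90 ≈ 0.100.

MAP estimate of p(green) = 0.100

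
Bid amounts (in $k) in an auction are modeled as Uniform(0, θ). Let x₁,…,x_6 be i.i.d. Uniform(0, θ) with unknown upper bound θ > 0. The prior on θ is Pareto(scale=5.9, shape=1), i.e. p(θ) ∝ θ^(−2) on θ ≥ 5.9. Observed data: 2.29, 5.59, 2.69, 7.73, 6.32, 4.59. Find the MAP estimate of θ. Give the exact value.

The Uniform(0, θ) likelihood is θ^(−n) for θ ≥ max(xᵢ), zero otherwise. Here max(xᵢ) = 7.73.
Posterior ∝ θ^(−2) · θ^(−6) = θ^(−8) on θ ≥ max(5.9, 7.73) = 7.73.
This density is strictly decreasing in θ, so the posterior mode lies at the lower boundary of the support.

θ̂_MAP = 7.73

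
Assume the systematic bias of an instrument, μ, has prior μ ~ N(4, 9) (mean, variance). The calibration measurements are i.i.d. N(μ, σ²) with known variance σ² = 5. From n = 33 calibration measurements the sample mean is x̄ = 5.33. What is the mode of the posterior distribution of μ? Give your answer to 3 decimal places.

μ̂_MAP = 5.308

n = 33, x̄ = 5.33.
For a Normal prior and Normal likelihood with known variance, the posterior is Normal; its mode equals its mean, the precision-weighted average.
Prior precision 1/σ₀² = 1/9; data precision n/σ² = 33/5 = 6.6.
μ̂ = ((1/9)·4 + 6.6·5.33) / (1/9 + 6.6) = (160301/4500)/(302/45) = 160301/30200 ≈ 5.308.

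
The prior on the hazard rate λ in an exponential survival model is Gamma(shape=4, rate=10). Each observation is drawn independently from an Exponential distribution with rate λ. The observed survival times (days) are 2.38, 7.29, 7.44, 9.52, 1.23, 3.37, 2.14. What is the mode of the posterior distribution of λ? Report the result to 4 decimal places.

λ̂_MAP = 0.2306

The Exponential(rate=λ) likelihood is ∝ λ^n e^(−λΣtᵢ). Here n = 7 and Σtᵢ = 2.38 + 7.29 + 7.44 + 9.52 + 1.23 + 3.37 + 2.14 = 33.37.
Posterior ∝ λ^3e^(−10λ) · λ^7e^(−33.37λ) = λ^10e^(−43.37λ), i.e. Gamma(11, 43.37).
Mode = (a−1)/b = 10/43.37 ≈ 0.2306.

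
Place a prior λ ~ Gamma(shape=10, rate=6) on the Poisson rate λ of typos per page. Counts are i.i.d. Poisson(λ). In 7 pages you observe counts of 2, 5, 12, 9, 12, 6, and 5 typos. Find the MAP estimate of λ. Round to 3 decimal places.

Σxᵢ = 2+5+12+9+12+6+5 = 51, with n = 7.
Posterior ∝ λ^9e^(−6λ) · λ^51e^(−7λ) = λ^60e^(−13λ), i.e. Gamma(shape=61, rate=13).
The mode of a Gamma(a, b) with a ≥ 1 (shape–rate) is (a−1)/b = 60/13 ≈ 4.615.

λ̂_MAP = 4.615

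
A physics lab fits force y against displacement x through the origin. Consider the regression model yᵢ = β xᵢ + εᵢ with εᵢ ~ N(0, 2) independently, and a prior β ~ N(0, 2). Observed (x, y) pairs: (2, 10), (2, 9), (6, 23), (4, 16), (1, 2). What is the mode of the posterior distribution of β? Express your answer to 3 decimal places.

log p(β | y) = −Σ(yᵢ − βxᵢ)²/(2·2) − β²/(2·2) + const.
Setting the derivative to zero: Σxᵢ(yᵢ − βxᵢ)/2 − β/2 = 0, so β = Σxᵢyᵢ / (Σxᵢ² + σ²/τ²).
Σxᵢyᵢ = 2·10 + 2·9 + 6·23 + 4·16 + 1·2 = 242; Σxᵢ² = 61; σ²/τ² = 1.
β̂_MAP = 242 / (61 + 1) = 242/62 ≈ 3.903.

β̂_MAP = 3.903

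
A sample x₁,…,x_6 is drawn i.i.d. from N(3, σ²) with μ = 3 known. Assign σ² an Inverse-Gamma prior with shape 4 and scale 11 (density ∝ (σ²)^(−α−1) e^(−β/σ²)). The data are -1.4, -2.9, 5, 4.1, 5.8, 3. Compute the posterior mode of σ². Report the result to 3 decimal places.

σ̂²_MAP = 5.576

Sum of squared deviations about the known mean: SS = (-1.4−3)² + (-2.9−3)² + (5−3)² + (4.1−3)² + (5.8−3)² + (3−3)² = 67.22.
The Normal likelihood contributes (σ²)^(−n/2) exp(−SS/(2σ²)), so the posterior is Inverse-Gamma(α + n/2, β + SS/2) = Inverse-Gamma(7, 44.61).
The mode of Inverse-Gamma(a, b) is b/(a+1) = 44.61/8 ≈ 5.576.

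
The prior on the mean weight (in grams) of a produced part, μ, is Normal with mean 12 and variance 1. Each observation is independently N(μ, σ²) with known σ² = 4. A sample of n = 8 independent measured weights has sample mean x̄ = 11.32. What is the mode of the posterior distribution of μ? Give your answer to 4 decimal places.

n = 8, x̄ = 11.32.
For a Normal prior and Normal likelihood with known variance, the posterior is Normal; its mode equals its mean, the precision-weighted average.
Prior precision 1/σ₀² = 1/1 = 1; data precision n/σ² = 8/4 = 2.
μ̂ = (1·12 + 2·11.32) / (1 + 2) = 34.64/3 = 866/75 ≈ 11.5467.

μ̂_MAP = 11.5467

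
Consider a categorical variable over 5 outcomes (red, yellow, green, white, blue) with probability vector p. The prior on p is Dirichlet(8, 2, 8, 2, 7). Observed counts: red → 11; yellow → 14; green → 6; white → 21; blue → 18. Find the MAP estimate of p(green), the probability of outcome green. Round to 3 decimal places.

MAP estimate of p(green) = 0.141

The posterior is Dirichlet(αᵢ + nᵢ) = Dirichlet(19, 16, 14, 23, 25).
For a Dirichlet(a₁,…,a_K) with all aᵢ > 1, the mode has j-th component (aⱼ − 1)/(Σaᵢ − K).
Here Σaᵢ = 97 and K = 5, so p(green) = (14 − 1)/(97 − 5) = 13/92 ≈ 0.141.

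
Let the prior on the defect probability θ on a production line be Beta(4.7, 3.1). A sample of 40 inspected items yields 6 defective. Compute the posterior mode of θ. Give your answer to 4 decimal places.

Prior: Beta(4.7, 3.1).
Data: 6 successes in 40 trials. The binomial likelihood contributes θ^6(1−θ)^34, so the posterior is Beta(4.7+6, 3.1+34) = Beta(10.7, 37.1).
For Beta(a, b) with a, b > 1 the mode is (a−1)/(a+b−2) = 9.7/45.8 ≈ 0.2118.

θ̂_MAP = 0.2118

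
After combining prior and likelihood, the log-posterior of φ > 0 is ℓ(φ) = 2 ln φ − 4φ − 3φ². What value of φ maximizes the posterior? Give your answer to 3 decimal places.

φ̂_MAP = 0.333

ℓ'(φ) = 2/φ − 4 − 6φ. Setting this to zero and multiplying by φ: 6φ² + 4φ − 2 = 0.
φ = (−4 + √(4² + 4·6·2)) / (2·6) = (−4 + √64) / 12 = (−4 + 8)/12 = 1/3.
ℓ''(φ) = −2/φ² − 6 < 0, confirming a maximum.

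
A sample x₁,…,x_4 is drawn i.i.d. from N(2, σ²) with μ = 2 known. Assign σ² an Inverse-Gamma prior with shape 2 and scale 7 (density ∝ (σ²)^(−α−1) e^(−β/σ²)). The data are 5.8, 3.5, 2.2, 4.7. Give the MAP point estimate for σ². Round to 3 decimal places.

Sum of squared deviations about the known mean: SS = (5.8−2)² + (3.5−2)² + (2.2−2)² + (4.7−2)² = 24.02.
The Normal likelihood contributes (σ²)^(−n/2) exp(−SS/(2σ²)), so the posterior is Inverse-Gamma(α + n/2, β + SS/2) = Inverse-Gamma(4, 19.01).
The mode of Inverse-Gamma(a, b) is b/(a+1) = 19.01/5 ≈ 3.802.

σ̂²_MAP = 3.802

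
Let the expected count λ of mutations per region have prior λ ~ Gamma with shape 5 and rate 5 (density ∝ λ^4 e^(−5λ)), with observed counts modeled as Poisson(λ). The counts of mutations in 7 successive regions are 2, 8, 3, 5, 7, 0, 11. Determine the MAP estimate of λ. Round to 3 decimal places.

λ̂_MAP = 3.333

Σxᵢ = 2+8+3+5+7+0+11 = 36, with n = 7.
Posterior ∝ λ^4e^(−5λ) · λ^36e^(−7λ) = λ^40e^(−12λ), i.e. Gamma(shape=41, rate=12).
The mode of a Gamma(a, b) with a ≥ 1 (shape–rate) is (a−1)/b = 40/12 ≈ 3.333.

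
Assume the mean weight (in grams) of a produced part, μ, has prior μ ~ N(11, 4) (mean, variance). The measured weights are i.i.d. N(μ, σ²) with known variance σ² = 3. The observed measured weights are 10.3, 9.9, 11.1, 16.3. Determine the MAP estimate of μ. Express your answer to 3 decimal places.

n = 4; x̄ = (10.3 + 9.9 + 11.1 + 16.3)/4 = 47.6/4 = 11.9.
For a Normal prior and Normal likelihood with known variance, the posterior is Normal; its mode equals its mean, the precision-weighted average.
Prior precision 1/σ₀² = 1/4 = 0.25; data precision n/σ² = 4/3.
μ̂ = (0.25·11 + (4/3)·11.9) / (0.25 + 4/3) = (1117/60)/(19/12) = 1117/95 ≈ 11.758.

μ̂_MAP = 11.758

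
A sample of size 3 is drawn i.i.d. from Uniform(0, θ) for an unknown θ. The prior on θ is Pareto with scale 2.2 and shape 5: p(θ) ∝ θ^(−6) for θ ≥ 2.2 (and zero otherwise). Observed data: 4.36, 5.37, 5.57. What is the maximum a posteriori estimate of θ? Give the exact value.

The Uniform(0, θ) likelihood is θ^(−n) for θ ≥ max(xᵢ), zero otherwise. Here max(xᵢ) = 5.57.
Posterior ∝ θ^(−6) · θ^(−3) = θ^(−9) on θ ≥ max(2.2, 5.57) = 5.57.
This density is strictly decreasing in θ, so the posterior mode lies at the lower boundary of the support.

θ̂_MAP = 5.57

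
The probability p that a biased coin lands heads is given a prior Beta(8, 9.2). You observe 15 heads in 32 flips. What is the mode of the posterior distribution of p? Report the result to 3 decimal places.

Prior: Beta(8, 9.2).
Data: 15 successes in 32 trials. The binomial likelihood contributes p^15(1−p)^17, so the posterior is Beta(8+15, 9.2+17) = Beta(23, 26.2).
For Beta(a, b) with a, b > 1 the mode is (a−1)/(a+b−2) = 22/47.2 ≈ 0.466.

p̂_MAP = 0.466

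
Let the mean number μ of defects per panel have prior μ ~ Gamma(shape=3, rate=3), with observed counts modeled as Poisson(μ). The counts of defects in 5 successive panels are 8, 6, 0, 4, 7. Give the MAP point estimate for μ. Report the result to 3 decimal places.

Σxᵢ = 8+6+0+4+7 = 25, with n = 5.
Posterior ∝ μ^2e^(−3μ) · μ^25e^(−5μ) = μ^27e^(−8μ), i.e. Gamma(shape=28, rate=8).
The mode of a Gamma(a, b) with a ≥ 1 (shape–rate) is (a−1)/b = 27/8 ≈ 3.375.

μ̂_MAP = 3.375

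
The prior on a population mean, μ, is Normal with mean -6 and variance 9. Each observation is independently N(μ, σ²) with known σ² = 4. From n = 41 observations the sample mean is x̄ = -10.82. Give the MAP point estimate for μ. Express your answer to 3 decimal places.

n = 41, x̄ = -10.82.
For a Normal prior and Normal likelihood with known variance, the posterior is Normal; its mode equals its mean, the precision-weighted average.
Prior precision 1/σ₀² = 1/9; data precision n/σ² = 41/4 = 10.25.
μ̂ = ((1/9)·(-6) + 10.25·(-10.82)) / (1/9 + 10.25) = (-66943/600)/(373/36) = -200829/18650 ≈ -10.768.

μ̂_MAP = -10.768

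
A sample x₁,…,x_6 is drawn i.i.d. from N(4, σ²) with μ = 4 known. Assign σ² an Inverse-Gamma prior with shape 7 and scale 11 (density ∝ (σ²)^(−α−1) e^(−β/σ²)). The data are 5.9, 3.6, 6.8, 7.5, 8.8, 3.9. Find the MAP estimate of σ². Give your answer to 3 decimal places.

σ̂²_MAP = 3.132

Sum of squared deviations about the known mean: SS = (5.9−4)² + (3.6−4)² + (6.8−4)² + (7.5−4)² + (8.8−4)² + (3.9−4)² = 46.91.
The Normal likelihood contributes (σ²)^(−n/2) exp(−SS/(2σ²)), so the posterior is Inverse-Gamma(α + n/2, β + SS/2) = Inverse-Gamma(10, 34.455).
The mode of Inverse-Gamma(a, b) is b/(a+1) = 34.455/11 ≈ 3.132.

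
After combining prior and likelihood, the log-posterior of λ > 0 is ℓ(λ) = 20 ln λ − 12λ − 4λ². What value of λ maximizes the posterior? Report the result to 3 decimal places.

ℓ'(λ) = 20/λ − 12 − 8λ. Setting this to zero and multiplying by λ: 8λ² + 12λ − 20 = 0.
λ = (−12 + √(12² + 4·8·20)) / (2·8) = (−12 + √784) / 16 = (−12 + 28)/16 = 1.
ℓ''(λ) = −20/λ² − 8 < 0, confirming a maximum.

λ̂_MAP = 1.000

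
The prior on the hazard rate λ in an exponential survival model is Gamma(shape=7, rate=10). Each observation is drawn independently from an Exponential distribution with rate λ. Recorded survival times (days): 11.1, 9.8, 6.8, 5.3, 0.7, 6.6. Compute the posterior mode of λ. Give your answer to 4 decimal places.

The Exponential(rate=λ) likelihood is ∝ λ^n e^(−λΣtᵢ). Here n = 6 and Σtᵢ = 11.1 + 9.8 + 6.8 + 5.3 + 0.7 + 6.6 = 40.3.
Posterior ∝ λ^6e^(−10λ) · λ^6e^(−40.3λ) = λ^12e^(−50.3λ), i.e. Gamma(13, 50.3).
Mode = (a−1)/b = 12/50.3 ≈ 0.2386.

λ̂_MAP = 0.2386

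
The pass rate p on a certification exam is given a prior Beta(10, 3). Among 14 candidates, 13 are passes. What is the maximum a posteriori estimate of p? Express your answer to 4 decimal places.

Prior: Beta(10, 3).
Data: 13 successes in 14 trials. The binomial likelihood contributes p^13(1−p)^1, so the posterior is Beta(10+13, 3+1) = Beta(23, 4).
For Beta(a, b) with a, b > 1 the mode is (a−1)/(a+b−2) = 22/25 ≈ 0.8800.

p̂_MAP = 0.8800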